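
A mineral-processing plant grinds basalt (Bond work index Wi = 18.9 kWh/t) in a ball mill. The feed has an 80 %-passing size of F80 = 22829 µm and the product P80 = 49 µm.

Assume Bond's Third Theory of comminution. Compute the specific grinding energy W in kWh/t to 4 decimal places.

W_Bond = 10·Wi·(1/√P₈₀ − 1/√F₈₀)
1/√49 = 0.142857;  1/√22829 = 0.006618
W = 10·18.9·(0.142857 − 0.006618) = 25.7491 kWh/t

W = 25.7491 kWh/t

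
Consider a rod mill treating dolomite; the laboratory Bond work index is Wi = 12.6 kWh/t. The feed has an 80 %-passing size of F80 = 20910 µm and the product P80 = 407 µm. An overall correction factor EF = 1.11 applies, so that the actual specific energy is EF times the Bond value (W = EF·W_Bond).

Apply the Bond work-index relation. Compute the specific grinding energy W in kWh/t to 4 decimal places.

W = 10 Wi (P80^-0.5 − F80^-0.5)
1/√407 = 0.049568;  1/√20910 = 0.006915
W = 10·12.6·(0.049568 − 0.006915) = 5.3742 kWh/t
Apply correction: 5.3742 × 1.11 = 5.9654 kWh/t

W = 5.9654 kWh/t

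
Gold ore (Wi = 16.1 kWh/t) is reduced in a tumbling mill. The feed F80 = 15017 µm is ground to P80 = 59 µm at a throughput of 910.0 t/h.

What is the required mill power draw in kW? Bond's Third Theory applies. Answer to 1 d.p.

P = 17878.4 kW

W = 10 Wi / √P80 − 10 Wi / √F80
W = 10·16.1·(1/√59 − 1/√15017) = 10·16.1·(0.122029) = 19.6466 kWh/t
P_mill = W·ṁ = 19.6466·910.0 = 17878.4 kW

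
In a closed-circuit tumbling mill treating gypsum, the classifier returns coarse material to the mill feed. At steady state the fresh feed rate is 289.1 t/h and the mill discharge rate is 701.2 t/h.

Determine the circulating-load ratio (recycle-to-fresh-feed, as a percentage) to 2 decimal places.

Steady state: M = F + R.
R = M − F = 701.2 − 289.1 = 412.1 t/h
CL = 100·R/F = 100·412.1/289.1 = 142.55 %

CL = 142.55 %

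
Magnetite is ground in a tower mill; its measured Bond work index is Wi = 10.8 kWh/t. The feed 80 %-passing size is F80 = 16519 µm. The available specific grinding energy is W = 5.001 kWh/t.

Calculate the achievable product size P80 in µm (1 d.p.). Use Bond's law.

P80 = 341.8 µm

Bond:  W = 10 Wi (1/√P − 1/√F)
⇒ 1/√P80 = W/(10·Wi) + 1/√F80
  = 5.0010/(10·10.8) + 1/√16519 = 0.046306 + 0.007781 = 0.054086
P80 = (1/0.054086)² = 18.4891² = 341.84 µm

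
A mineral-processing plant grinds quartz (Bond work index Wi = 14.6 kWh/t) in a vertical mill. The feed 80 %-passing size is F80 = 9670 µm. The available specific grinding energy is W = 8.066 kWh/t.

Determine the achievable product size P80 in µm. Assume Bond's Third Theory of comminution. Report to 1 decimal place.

P80 = 233.7 µm

W = 10 Wi (1/√P80 − 1/√F80)  [Bond]
⇒ 1/√P80 = W/(10·Wi) + 1/√F80
  = 8.0660/(10·14.6) + 1/√9670 = 0.055247 + 0.010169 = 0.065416
P80 = (1/0.065416)² = 15.2868² = 233.69 µm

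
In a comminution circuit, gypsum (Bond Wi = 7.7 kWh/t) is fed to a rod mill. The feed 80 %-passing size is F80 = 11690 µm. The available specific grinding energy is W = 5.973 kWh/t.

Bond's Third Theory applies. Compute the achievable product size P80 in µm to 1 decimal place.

P80 = 132.7 µm

W_Bond = 10·Wi·(1/√P₈₀ − 1/√F₈₀)
1/√P80 = 1/√F80 + W/(10·Wi)
  = 5.9730/(10·7.7) + 1/√11690 = 0.077571 + 0.009249 = 0.086820
P80 = (1/0.086820)² = 11.5180² = 132.67 µm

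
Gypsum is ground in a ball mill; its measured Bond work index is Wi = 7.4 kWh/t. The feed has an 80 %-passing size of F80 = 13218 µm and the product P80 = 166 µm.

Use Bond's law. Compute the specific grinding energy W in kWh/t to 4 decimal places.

W = 5.0999 kWh/t

W = 10 Wi (P80^-0.5 − F80^-0.5)
1/√166 = 0.077615;  1/√13218 = 0.008698
W = 10·7.4·(0.077615 − 0.008698) = 5.0999 kWh/t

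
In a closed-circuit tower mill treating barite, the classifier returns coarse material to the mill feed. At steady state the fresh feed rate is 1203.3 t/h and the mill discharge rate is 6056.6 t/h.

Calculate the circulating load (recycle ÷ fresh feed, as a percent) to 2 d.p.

CL = 403.33 %

Steady state: M = F + R.
R = M − F = 6056.6 − 1203.3 = 4853.3 t/h
CL = 100·R/F = 100·4853.3/1203.3 = 403.33 %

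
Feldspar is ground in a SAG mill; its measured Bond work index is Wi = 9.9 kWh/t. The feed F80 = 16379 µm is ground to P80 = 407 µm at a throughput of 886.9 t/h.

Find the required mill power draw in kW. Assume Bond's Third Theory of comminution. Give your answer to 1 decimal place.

W = 10·Wi·(P80^(-½) − F80^(-½))
W = 10·9.9·(1/√407 − 1/√16379) = 10·9.9·(0.041754) = 4.1337 kWh/t
P = W·T = 4.1337·886.9 = 3666.2 kW

P = 3666.2 kW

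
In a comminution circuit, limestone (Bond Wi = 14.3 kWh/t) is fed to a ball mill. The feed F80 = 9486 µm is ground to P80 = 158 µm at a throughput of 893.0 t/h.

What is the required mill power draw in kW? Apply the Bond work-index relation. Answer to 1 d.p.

W_Bond = 10·Wi·(1/√P₈₀ − 1/√F₈₀)
W = 10·14.3·(1/√158 − 1/√9486) = 10·14.3·(0.069288) = 9.9082 kWh/t
P_mill = W·ṁ = 9.9082·893.0 = 8848.1 kW

P = 8848.1 kW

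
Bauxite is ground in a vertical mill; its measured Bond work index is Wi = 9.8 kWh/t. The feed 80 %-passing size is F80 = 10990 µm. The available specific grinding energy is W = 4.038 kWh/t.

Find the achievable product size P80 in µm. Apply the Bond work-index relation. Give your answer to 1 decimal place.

P80 = 388.4 µm

W = 10·Wi·(P80^(-½) − F80^(-½))
P80^-0.5 = F80^-0.5 + W/(10 Wi)
  = 4.0380/(10·9.8) + 1/√10990 = 0.041204 + 0.009539 = 0.050743
P80 = (1/0.050743)² = 19.7071² = 388.37 µm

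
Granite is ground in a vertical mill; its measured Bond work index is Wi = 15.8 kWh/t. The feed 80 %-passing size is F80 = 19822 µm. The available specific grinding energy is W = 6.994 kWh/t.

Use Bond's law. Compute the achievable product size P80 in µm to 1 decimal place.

P80 = 379.0 µm

W = 10·Wi·[P80^(−½) − F80^(−½)]
1/√P80 = 1/√F80 + W/(10·Wi)
  = 6.9940/(10·15.8) + 1/√19822 = 0.044266 + 0.007103 = 0.051369
P80 = (1/0.051369)² = 19.4672² = 378.97 µm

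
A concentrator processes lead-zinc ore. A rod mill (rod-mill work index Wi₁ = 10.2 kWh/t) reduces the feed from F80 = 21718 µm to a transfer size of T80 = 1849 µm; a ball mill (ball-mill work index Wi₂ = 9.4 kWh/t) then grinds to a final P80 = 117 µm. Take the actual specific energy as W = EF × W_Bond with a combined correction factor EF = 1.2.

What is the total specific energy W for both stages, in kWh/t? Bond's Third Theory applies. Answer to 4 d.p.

W = 10·Wi·[P80^(−½) − F80^(−½)]
Stage 1 (21718→1849 µm, Wi₁=10.2): W₁ = 10·10.2·(0.023256 − 0.006786) = 1.6800 kWh/t
Stage 2 (1849→117 µm, Wi₂=9.4): W₂ = 10·9.4·(0.092450 − 0.023256) = 6.5043 kWh/t
W = W₁ + W₂ = 1.6800 + 6.5043 = 8.1842 kWh/t
Apply correction: 8.1842 × 1.2 = 9.8211 kWh/t

W = 9.8211 kWh/t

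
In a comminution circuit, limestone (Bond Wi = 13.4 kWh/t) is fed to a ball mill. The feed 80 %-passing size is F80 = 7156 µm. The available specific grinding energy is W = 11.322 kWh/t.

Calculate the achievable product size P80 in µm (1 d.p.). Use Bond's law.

W = 10·Wi·(P80^(-½) − F80^(-½))
P80^(−½) = W/(10 Wi) + F80^(−½)
  = 11.3220/(10·13.4) + 1/√7156 = 0.084493 + 0.011821 = 0.096314
P80 = (1/0.096314)² = 10.3827² = 107.80 µm

P80 = 107.8 µm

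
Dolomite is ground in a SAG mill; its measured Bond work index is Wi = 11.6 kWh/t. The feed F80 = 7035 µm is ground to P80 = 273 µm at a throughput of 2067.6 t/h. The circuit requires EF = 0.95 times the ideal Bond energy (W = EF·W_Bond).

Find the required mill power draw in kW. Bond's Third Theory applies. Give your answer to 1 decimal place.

P = 11073.5 kW

W_Bond = 10·Wi·(1/√P₈₀ − 1/√F₈₀)
W = 10·11.6·(1/√273 − 1/√7035) = 10·11.6·(0.048600) = 5.6376 kWh/t
W_actual = 0.95 × 5.6376 = 5.3557 kWh/t
P_mill = W·ṁ = 5.3557·2067.6 = 11073.5 kW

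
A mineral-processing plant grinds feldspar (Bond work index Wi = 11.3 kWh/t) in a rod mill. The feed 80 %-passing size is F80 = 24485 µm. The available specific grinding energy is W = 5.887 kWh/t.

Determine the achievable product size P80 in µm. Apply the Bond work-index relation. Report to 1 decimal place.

P80 = 292.3 µm

W = 10·Wi·(P80^(-½) − F80^(-½))
P80^-0.5 = F80^-0.5 + W/(10 Wi)
  = 5.8870/(10·11.3) + 1/√24485 = 0.052097 + 0.006391 = 0.058488
P80 = (1/0.058488)² = 17.0975² = 292.32 µm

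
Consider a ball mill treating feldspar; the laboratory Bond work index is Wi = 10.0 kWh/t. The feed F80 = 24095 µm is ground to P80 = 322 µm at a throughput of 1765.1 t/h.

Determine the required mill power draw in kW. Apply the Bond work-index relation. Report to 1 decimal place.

W = 10·Wi·(P80^(-½) − F80^(-½))
W = 10·10.0·(1/√322 − 1/√24095) = 10·10.0·(0.049286) = 4.9286 kWh/t
P_mill = W·ṁ = 4.9286·1765.1 = 8699.4 kW

P = 8699.4 kW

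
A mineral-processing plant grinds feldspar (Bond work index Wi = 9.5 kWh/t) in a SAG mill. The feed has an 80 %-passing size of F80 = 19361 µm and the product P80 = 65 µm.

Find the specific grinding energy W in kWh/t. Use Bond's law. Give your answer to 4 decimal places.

Bond:  W = 10 Wi (1/√P − 1/√F)
1/√65 = 0.124035;  1/√19361 = 0.007187
W = 10·9.5·(0.124035 − 0.007187) = 11.1006 kWh/t

W = 11.1006 kWh/t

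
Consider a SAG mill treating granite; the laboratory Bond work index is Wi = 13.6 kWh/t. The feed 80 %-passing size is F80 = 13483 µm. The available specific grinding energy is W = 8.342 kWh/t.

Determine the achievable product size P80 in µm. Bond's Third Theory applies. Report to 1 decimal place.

Bond:  W = 10 Wi (1/√P − 1/√F)
P80^-0.5 = F80^-0.5 + W/(10 Wi)
  = 8.3420/(10·13.6) + 1/√13483 = 0.061338 + 0.008612 = 0.069950
P80 = (1/0.069950)² = 14.2959² = 204.37 µm

P80 = 204.4 µm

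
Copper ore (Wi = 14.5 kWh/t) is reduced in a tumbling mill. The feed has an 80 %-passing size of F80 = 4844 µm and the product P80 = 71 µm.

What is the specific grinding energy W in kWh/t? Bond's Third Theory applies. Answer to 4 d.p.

W = 15.1250 kWh/t

Bond: W = 10·Wi·(1/√P80 − 1/√F80)
1/√71 = 0.118678;  1/√4844 = 0.014368
W = 10·14.5·(0.118678 − 0.014368) = 15.1250 kWh/t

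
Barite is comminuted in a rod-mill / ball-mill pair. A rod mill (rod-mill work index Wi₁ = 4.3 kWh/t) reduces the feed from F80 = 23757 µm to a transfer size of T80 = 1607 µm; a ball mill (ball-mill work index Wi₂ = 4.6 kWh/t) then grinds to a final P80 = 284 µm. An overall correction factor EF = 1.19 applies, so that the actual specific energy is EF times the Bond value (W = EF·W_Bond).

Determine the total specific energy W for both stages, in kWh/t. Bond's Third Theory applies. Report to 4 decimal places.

W = 10 Wi (1/√P80 − 1/√F80)  [Bond]
Stage 1 (23757→1607 µm, Wi₁=4.3): W₁ = 10·4.3·(0.024945 − 0.006488) = 0.7937 kWh/t
Stage 2 (1607→284 µm, Wi₂=4.6): W₂ = 10·4.6·(0.059339 − 0.024945) = 1.5821 kWh/t
W = W₁ + W₂ = 0.7937 + 1.5821 = 2.3758 kWh/t
Apply correction: 2.3758 × 1.19 = 2.8272 kWh/t

W = 2.8272 kWh/t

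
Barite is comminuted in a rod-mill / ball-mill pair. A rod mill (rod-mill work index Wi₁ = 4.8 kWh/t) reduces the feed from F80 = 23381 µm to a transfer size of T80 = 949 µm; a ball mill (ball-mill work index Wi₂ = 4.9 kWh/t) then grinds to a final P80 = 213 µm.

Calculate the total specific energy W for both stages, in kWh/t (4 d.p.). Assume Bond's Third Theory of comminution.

W = 3.0111 kWh/t

W = 10·Wi·(P80^(-½) − F80^(-½))
Stage 1 (23381→949 µm, Wi₁=4.8): W₁ = 10·4.8·(0.032461 − 0.006540) = 1.2442 kWh/t
Stage 2 (949→213 µm, Wi₂=4.9): W₂ = 10·4.9·(0.068519 − 0.032461) = 1.7668 kWh/t
W = W₁ + W₂ = 1.2442 + 1.7668 = 3.0111 kWh/t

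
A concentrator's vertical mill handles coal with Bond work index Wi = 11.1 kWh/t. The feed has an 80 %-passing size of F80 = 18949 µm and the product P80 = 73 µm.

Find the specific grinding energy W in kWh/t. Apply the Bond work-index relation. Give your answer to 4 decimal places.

Bond: W = 10·Wi·(1/√P80 − 1/√F80)
1/√73 = 0.117041;  1/√18949 = 0.007265
W = 10·11.1·(0.117041 − 0.007265) = 12.1852 kWh/t

W = 12.1852 kWh/t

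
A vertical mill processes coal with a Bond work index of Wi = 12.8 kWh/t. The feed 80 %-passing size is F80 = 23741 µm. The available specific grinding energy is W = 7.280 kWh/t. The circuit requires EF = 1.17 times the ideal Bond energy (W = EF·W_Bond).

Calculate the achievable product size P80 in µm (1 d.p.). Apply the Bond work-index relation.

P80 = 329.4 µm

W_Bond = 10·Wi·(1/√P₈₀ − 1/√F₈₀)
W_Bond = W / EF = 7.280 / 1.17 = 6.2222 kWh/t
⇒ 1/√P80 = W_Bond/(10 Wi) + 1/√F80
  = 6.2222/(10·12.8) + 1/√23741 = 0.048611 + 0.006490 = 0.055101
P80 = (1/0.055101)² = 18.1484² = 329.37 µm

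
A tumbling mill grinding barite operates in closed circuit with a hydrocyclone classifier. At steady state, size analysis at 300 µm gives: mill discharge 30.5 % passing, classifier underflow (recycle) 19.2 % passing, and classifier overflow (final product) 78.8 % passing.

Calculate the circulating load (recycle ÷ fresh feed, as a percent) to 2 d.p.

CL = 427.43 %

Let r = R/F. Size balance at 300 µm:
(1+r)d = ru + o → r = (o−d)/(d−u)
r = (78.8 − 30.5)/(30.5 − 19.2) = 48.3/11.3 = 4.2743
CL = 100·r = 427.43 %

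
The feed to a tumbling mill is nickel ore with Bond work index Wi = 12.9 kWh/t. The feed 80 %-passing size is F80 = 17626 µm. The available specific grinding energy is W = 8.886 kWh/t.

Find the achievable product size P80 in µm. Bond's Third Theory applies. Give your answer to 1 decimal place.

P80 = 171.3 µm

Bond:  W = 10 Wi (1/√P − 1/√F)
⇒ 1/√P80 = W/(10 Wi) + 1/√F80
  = 8.8860/(10·12.9) + 1/√17626 = 0.068884 + 0.007532 = 0.076416
P80 = (1/0.076416)² = 13.0863² = 171.25 µm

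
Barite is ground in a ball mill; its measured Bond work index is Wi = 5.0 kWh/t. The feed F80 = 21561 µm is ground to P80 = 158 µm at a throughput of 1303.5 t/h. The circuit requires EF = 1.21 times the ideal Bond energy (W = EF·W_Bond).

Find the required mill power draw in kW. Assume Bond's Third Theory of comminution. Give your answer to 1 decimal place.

P = 5736.8 kW

W = 10·Wi·(P80^(-½) − F80^(-½))
W = 10·5.0·(1/√158 − 1/√21561) = 10·5.0·(0.072745) = 3.6373 kWh/t
With EF = 1.21: W = 3.6373·1.21 = 4.4011 kWh/t
P_mill = W·ṁ = 4.4011·1303.5 = 5736.8 kW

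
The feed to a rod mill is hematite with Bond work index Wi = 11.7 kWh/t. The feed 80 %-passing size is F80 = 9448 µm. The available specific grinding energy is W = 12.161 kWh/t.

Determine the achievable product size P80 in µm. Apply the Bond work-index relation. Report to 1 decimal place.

Bond:  W = 10 Wi (1/√P − 1/√F)
⇒ 1/√P80 = W/(10·Wi) + 1/√F80
  = 12.1610/(10·11.7) + 1/√9448 = 0.103940 + 0.010288 = 0.114228
P80 = (1/0.114228)² = 8.7544² = 76.64 µm

P80 = 76.6 µm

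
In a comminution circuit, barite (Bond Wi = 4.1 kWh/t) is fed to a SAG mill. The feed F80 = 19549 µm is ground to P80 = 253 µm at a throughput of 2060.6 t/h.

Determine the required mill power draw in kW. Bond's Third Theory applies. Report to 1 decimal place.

W = 10·Wi·(P80^(-½) − F80^(-½))
W = 10·4.1·(1/√253 − 1/√19549) = 10·4.1·(0.055717) = 2.2844 kWh/t
P_mill = W·ṁ = 2.2844·2060.6 = 4707.3 kW

P = 4707.3 kW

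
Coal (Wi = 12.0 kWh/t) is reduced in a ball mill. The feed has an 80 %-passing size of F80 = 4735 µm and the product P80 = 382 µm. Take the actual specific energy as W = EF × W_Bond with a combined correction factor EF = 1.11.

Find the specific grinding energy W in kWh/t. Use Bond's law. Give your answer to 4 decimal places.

W = 4.8794 kWh/t

W = 10 Wi (P80^-0.5 − F80^-0.5)
1/√382 = 0.051164;  1/√4735 = 0.014532
W = 10·12.0·(0.051164 − 0.014532) = 4.3958 kWh/t
With EF = 1.11: W = 4.3958·1.11 = 4.8794 kWh/t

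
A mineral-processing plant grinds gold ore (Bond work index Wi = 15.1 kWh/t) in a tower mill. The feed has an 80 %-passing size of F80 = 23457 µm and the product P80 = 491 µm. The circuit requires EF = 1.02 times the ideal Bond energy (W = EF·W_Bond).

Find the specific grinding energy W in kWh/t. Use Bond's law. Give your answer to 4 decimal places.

W = 5.9452 kWh/t

W = 10 Wi (1/√P80 − 1/√F80)  [Bond]
1/√491 = 0.045129;  1/√23457 = 0.006529
W = 10·15.1·(0.045129 − 0.006529) = 5.8286 kWh/t
Corrected W = EF·W_Bond = 1.02·5.8286 = 5.9452 kWh/t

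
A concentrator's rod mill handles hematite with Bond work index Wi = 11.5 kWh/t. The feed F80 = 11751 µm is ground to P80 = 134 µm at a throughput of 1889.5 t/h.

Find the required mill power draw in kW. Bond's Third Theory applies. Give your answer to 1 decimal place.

P = 16766.7 kW

Bond:  W = 10 Wi (1/√P − 1/√F)
W = 10·11.5·(1/√134 − 1/√11751) = 10·11.5·(0.077162) = 8.8736 kWh/t
P = W·T = 8.8736·1889.5 = 16766.7 kW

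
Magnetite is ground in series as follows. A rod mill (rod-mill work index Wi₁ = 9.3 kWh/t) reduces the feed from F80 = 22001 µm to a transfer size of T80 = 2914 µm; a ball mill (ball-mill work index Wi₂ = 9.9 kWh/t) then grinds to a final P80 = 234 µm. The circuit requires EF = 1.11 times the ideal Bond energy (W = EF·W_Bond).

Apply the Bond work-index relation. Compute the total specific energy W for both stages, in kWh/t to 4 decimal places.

W = 6.3644 kWh/t

W = 10 Wi / √P80 − 10 Wi / √F80
Stage 1 (22001→2914 µm, Wi₁=9.3): W₁ = 10·9.3·(0.018525 − 0.006742) = 1.0958 kWh/t
Stage 2 (2914→234 µm, Wi₂=9.9): W₂ = 10·9.9·(0.065372 − 0.018525) = 4.6379 kWh/t
W = W₁ + W₂ = 1.0958 + 4.6379 = 5.7337 kWh/t
Corrected W = EF·W_Bond = 1.11·5.7337 = 6.3644 kWh/t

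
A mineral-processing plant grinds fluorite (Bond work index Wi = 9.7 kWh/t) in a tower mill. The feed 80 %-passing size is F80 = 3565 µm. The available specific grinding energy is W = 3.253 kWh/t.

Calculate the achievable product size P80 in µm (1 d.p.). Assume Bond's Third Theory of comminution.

Bond: W = 10·Wi·(1/√P80 − 1/√F80)
⇒ 1/√P80 = W/(10·Wi) + 1/√F80
  = 3.2530/(10·9.7) + 1/√3565 = 0.033536 + 0.016748 = 0.050284
P80 = (1/0.050284)² = 19.8869² = 395.49 µm

P80 = 395.5 µm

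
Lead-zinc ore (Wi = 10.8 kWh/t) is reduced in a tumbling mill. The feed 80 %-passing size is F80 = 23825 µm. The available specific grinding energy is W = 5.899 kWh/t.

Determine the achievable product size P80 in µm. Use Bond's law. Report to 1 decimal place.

P80 = 267.9 µm

W_Bond = 10·Wi·(1/√P₈₀ − 1/√F₈₀)
P80^(−½) = W/(10 Wi) + F80^(−½)
  = 5.8990/(10·10.8) + 1/√23825 = 0.054620 + 0.006479 = 0.061099
P80 = (1/0.061099)² = 16.3669² = 267.87 µm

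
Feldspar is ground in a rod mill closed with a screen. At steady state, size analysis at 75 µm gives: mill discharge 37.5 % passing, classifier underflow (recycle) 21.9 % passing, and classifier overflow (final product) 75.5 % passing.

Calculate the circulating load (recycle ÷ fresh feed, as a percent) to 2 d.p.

Let r = R/F. Size balance at 75 µm:
r = (o − d)/(d − u)
r = (75.5 − 37.5)/(37.5 − 21.9) = 38.0/15.6 = 2.4359
CL = 100·r = 243.59 %

CL = 243.59 %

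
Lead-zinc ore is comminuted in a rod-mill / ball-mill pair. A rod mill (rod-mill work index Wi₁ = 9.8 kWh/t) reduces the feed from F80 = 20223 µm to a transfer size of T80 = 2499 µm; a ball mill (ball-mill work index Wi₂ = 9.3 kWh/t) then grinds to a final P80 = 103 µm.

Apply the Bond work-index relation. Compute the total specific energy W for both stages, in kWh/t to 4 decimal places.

W = 10 Wi / √P80 − 10 Wi / √F80
Stage 1 (20223→2499 µm, Wi₁=9.8): W₁ = 10·9.8·(0.020004 − 0.007032) = 1.2713 kWh/t
Stage 2 (2499→103 µm, Wi₂=9.3): W₂ = 10·9.3·(0.098533 − 0.020004) = 7.3032 kWh/t
W = W₁ + W₂ = 1.2713 + 7.3032 = 8.5744 kWh/t

W = 8.5744 kWh/t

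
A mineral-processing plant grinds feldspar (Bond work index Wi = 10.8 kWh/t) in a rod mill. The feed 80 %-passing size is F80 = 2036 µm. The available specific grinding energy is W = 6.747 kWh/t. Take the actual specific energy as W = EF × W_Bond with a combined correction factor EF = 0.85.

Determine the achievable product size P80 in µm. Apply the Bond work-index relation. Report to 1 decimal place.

P80 = 109.3 µm

W = 10 Wi (1/√P80 − 1/√F80)  [Bond]
W_Bond = W / EF = 6.747 / 0.85 = 7.9376 kWh/t
⇒ 1/√P80 = W_Bond/(10 Wi) + 1/√F80
  = 7.9376/(10·10.8) + 1/√2036 = 0.073497 + 0.022162 = 0.095659
P80 = (1/0.095659)² = 10.4538² = 109.28 µm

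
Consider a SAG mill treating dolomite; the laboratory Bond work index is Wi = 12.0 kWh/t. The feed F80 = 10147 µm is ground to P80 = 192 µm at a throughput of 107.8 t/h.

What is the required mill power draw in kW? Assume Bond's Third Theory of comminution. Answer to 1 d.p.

P = 805.2 kW

W = 10·Wi·(P80^(-½) − F80^(-½))
W = 10·12.0·(1/√192 − 1/√10147) = 10·12.0·(0.062241) = 7.4690 kWh/t
P_mill = W·ṁ = 7.4690·107.8 = 805.2 kW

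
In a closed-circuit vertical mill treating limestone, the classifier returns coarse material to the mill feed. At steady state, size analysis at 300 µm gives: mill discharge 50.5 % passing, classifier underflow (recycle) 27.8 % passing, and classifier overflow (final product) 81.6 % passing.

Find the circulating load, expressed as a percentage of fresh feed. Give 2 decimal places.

Let r = R/F. Size balance at 300 µm:
(1+r)·d = r·u + o ⇒ r = (o−d)/(d−u)
r = (81.6 − 50.5)/(50.5 − 27.8) = 31.1/22.7 = 1.3700
CL = 100·r = 137.00 %

CL = 137.00 %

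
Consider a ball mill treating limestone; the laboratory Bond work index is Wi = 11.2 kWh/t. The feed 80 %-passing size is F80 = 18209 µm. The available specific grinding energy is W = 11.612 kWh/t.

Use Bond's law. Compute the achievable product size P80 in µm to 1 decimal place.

W = 10 Wi (P80^-0.5 − F80^-0.5)
⇒ 1/√P80 = W/(10·Wi) + 1/√F80
  = 11.6120/(10·11.2) + 1/√18209 = 0.103679 + 0.007411 = 0.111089
P80 = (1/0.111089)² = 9.0018² = 81.03 µm

P80 = 81.0 µm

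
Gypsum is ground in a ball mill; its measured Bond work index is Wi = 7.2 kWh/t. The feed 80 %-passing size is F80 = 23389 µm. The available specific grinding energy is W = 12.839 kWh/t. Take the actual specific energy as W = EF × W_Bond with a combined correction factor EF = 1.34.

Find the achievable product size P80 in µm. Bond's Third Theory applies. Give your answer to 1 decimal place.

P80 = 51.3 µm

Bond:  W = 10 Wi (1/√P − 1/√F)
W_Bond = W / EF = 12.839 / 1.34 = 9.5813 kWh/t
⇒ 1/√P80 = W_Bond/(10 Wi) + 1/√F80
  = 9.5813/(10·7.2) + 1/√23389 = 0.133074 + 0.006539 = 0.139613
P80 = (1/0.139613)² = 7.1627² = 51.30 µm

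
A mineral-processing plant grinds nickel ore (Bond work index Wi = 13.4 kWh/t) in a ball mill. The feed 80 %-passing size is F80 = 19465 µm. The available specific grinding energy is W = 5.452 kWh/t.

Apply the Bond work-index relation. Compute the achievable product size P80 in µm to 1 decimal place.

P80 = 436.7 µm

W = 10·Wi·(P80^(-½) − F80^(-½))
P80^-0.5 = F80^-0.5 + W/(10 Wi)
  = 5.4520/(10·13.4) + 1/√19465 = 0.040687 + 0.007168 = 0.047854
P80 = (1/0.047854)² = 20.8968² = 436.68 µm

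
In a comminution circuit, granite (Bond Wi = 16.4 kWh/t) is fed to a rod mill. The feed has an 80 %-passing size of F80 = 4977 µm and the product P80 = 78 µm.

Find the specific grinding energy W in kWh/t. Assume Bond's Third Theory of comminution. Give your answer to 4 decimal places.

W = 16.2447 kWh/t

W = 10·Wi·[P80^(−½) − F80^(−½)]
1/√78 = 0.113228;  1/√4977 = 0.014175
W = 10·16.4·(0.113228 − 0.014175) = 16.2447 kWh/t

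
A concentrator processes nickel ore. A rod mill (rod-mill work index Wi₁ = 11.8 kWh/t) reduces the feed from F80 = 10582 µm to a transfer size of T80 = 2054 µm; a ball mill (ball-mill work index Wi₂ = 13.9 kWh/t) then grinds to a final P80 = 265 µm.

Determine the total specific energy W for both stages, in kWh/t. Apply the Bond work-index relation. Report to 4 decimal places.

W = 6.9282 kWh/t

Bond:  W = 10 Wi (1/√P − 1/√F)
Stage 1 (10582→2054 µm, Wi₁=11.8): W₁ = 10·11.8·(0.022065 − 0.009721) = 1.4566 kWh/t
Stage 2 (2054→265 µm, Wi₂=13.9): W₂ = 10·13.9·(0.061430 − 0.022065) = 5.4717 kWh/t
W = W₁ + W₂ = 1.4566 + 5.4717 = 6.9282 kWh/t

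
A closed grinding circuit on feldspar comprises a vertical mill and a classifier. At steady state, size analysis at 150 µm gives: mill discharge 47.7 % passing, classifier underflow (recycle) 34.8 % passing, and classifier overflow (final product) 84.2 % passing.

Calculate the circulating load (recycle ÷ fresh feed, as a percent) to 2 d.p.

CL = 282.95 %

Two-product formula at 150 µm:
r = (o − d)/(d − u)
r = (84.2 − 47.7)/(47.7 − 34.8) = 36.5/12.9 = 2.8295
CL = 100·r = 282.95 %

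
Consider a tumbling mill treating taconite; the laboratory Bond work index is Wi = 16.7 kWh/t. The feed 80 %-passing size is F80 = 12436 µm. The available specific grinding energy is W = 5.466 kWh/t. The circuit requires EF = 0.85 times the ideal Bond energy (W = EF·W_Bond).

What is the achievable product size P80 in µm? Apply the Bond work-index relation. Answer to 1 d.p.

P80 = 443.7 µm

W_Bond = 10·Wi·(1/√P₈₀ − 1/√F₈₀)
W_Bond = W / EF = 5.466 / 0.85 = 6.4306 kWh/t
P80^(−½) = W_Bond/(10 Wi) + F80^(−½)
  = 6.4306/(10·16.7) + 1/√12436 = 0.038507 + 0.008967 = 0.047474
P80 = (1/0.047474)² = 21.0643² = 443.70 µm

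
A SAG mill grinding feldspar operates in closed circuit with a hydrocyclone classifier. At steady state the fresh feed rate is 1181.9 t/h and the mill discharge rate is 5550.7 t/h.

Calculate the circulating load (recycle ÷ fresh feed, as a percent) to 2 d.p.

CL = 369.64 %

M = F + R at steady state, so:
R = M − F = 5550.7 − 1181.9 = 4368.8 t/h
CL = 100·R/F = 100·4368.8/1181.9 = 369.64 %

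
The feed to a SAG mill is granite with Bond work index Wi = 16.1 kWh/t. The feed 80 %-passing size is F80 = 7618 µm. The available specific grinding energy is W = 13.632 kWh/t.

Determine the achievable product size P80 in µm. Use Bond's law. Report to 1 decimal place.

P80 = 108.2 µm

Bond:  W = 10 Wi (1/√P − 1/√F)
⇒ 1/√P80 = W/(10 Wi) + 1/√F80
  = 13.6320/(10·16.1) + 1/√7618 = 0.084671 + 0.011457 = 0.096128
P80 = (1/0.096128)² = 10.4028² = 108.22 µm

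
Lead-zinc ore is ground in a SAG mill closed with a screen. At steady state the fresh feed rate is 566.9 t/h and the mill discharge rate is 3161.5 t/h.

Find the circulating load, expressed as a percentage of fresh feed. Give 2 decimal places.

Mill node: discharge = fresh + recycle.
R = M − F = 3161.5 − 566.9 = 2594.6 t/h
CL = 100·R/F = 100·2594.6/566.9 = 457.68 %

CL = 457.68 %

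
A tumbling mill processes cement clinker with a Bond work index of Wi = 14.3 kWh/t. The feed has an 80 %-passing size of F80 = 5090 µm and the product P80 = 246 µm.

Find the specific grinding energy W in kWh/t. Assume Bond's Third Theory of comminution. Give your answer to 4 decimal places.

W = 7.1130 kWh/t

W = 10 Wi / √P80 − 10 Wi / √F80
1/√246 = 0.063758;  1/√5090 = 0.014017
W = 10·14.3·(0.063758 − 0.014017) = 7.1130 kWh/t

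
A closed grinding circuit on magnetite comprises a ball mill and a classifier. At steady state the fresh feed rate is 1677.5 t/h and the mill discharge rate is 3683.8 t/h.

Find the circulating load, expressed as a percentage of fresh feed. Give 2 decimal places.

CL = 119.60 %

M = F + R at steady state, so:
R = M − F = 3683.8 − 1677.5 = 2006.3 t/h
CL = 100·R/F = 100·2006.3/1677.5 = 119.60 %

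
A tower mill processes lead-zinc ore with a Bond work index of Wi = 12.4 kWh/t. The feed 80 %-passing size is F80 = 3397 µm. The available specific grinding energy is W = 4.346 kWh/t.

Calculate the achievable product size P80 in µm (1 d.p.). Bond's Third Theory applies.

P80 = 366.9 µm

Bond: W = 10·Wi·(1/√P80 − 1/√F80)
1/√P80 = 1/√F80 + W/(10·Wi)
  = 4.3460/(10·12.4) + 1/√3397 = 0.035048 + 0.017157 = 0.052206
P80 = (1/0.052206)² = 19.1550² = 366.91 µm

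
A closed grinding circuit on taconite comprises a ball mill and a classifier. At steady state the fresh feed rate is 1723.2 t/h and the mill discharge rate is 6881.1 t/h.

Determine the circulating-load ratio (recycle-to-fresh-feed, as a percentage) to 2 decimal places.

M = F + R at steady state, so:
R = M − F = 6881.1 − 1723.2 = 5157.9 t/h
CL = 100·R/F = 100·5157.9/1723.2 = 299.32 %

CL = 299.32 %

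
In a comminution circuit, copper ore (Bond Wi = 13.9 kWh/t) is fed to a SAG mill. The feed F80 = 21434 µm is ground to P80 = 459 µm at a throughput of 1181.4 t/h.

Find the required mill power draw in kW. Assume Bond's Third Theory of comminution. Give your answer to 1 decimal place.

P = 6543.2 kW

W_Bond = 10·Wi·(1/√P₈₀ − 1/√F₈₀)
W = 10·13.9·(1/√459 − 1/√21434) = 10·13.9·(0.039846) = 5.5385 kWh/t
P = W·T = 5.5385·1181.4 = 6543.2 kW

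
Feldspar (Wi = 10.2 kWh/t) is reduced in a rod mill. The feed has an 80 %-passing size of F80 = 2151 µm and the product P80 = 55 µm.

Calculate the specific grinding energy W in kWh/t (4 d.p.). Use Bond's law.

W_Bond = 10·Wi·(1/√P₈₀ − 1/√F₈₀)
1/√55 = 0.134840;  1/√2151 = 0.021562
W = 10·10.2·(0.134840 − 0.021562) = 11.5544 kWh/t

W = 11.5544 kWh/t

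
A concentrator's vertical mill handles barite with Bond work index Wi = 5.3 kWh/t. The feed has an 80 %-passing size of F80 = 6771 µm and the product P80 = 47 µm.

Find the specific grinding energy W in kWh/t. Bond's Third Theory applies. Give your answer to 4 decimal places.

W = 10 Wi (1/√P80 − 1/√F80)  [Bond]
1/√47 = 0.145865;  1/√6771 = 0.012153
W = 10·5.3·(0.145865 − 0.012153) = 7.0868 kWh/t

W = 7.0868 kWh/t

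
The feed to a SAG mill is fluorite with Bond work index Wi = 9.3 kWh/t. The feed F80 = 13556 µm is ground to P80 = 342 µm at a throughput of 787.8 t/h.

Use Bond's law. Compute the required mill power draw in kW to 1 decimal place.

P = 3332.5 kW

W = 10·Wi·(P80^(-½) − F80^(-½))
W = 10·9.3·(1/√342 − 1/√13556) = 10·9.3·(0.045485) = 4.2301 kWh/t
P = W·T = 4.2301·787.8 = 3332.5 kW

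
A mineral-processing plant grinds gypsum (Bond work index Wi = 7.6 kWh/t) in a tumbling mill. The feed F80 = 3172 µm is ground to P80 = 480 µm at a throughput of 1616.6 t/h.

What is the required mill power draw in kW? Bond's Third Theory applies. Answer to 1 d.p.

P = 3426.4 kW

Bond: W = 10·Wi·(1/√P80 − 1/√F80)
W = 10·7.6·(1/√480 − 1/√3172) = 10·7.6·(0.027888) = 2.1195 kWh/t
Mill draw = 2.1195 × 1616.6 = 3426.4 kW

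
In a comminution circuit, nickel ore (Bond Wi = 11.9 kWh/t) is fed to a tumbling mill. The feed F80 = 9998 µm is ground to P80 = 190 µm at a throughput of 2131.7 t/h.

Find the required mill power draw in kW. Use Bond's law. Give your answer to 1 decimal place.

W = 10 Wi (1/√P80 − 1/√F80)  [Bond]
W = 10·11.9·(1/√190 − 1/√9998) = 10·11.9·(0.062547) = 7.4430 kWh/t
Mill draw = 7.4430 × 2131.7 = 15866.3 kW

P = 15866.3 kW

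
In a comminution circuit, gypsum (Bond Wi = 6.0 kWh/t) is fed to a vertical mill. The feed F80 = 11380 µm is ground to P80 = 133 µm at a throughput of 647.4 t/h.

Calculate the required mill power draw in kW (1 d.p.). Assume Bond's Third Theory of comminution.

W = 10·Wi·[P80^(−½) − F80^(−½)]
W = 10·6.0·(1/√133 − 1/√11380) = 10·6.0·(0.077337) = 4.6402 kWh/t
P_mill = W·ṁ = 4.6402·647.4 = 3004.1 kW

P = 3004.1 kW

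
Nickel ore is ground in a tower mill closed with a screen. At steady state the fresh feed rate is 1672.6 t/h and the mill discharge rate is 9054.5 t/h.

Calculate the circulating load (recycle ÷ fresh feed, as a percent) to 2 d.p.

Discharge = new feed + return, hence
R = M − F = 9054.5 − 1672.6 = 7381.9 t/h
CL = 100·R/F = 100·7381.9/1672.6 = 441.34 %

CL = 441.34 %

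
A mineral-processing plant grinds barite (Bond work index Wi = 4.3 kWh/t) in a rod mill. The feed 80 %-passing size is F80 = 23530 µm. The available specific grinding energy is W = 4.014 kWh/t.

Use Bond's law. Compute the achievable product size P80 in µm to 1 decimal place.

P80 = 100.3 µm

Bond: W = 10·Wi·(1/√P80 − 1/√F80)
⇒ 1/√P80 = W/(10 Wi) + 1/√F80
  = 4.0140/(10·4.3) + 1/√23530 = 0.093349 + 0.006519 = 0.099868
P80 = (1/0.099868)² = 10.0132² = 100.26 µm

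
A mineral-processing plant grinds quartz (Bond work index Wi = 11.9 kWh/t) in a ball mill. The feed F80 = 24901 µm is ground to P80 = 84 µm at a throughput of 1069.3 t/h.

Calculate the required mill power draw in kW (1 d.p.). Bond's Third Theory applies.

W_Bond = 10·Wi·(1/√P₈₀ − 1/√F₈₀)
W = 10·11.9·(1/√84 − 1/√24901) = 10·11.9·(0.102772) = 12.2298 kWh/t
P = W·T = 12.2298·1069.3 = 13077.4 kW

P = 13077.4 kW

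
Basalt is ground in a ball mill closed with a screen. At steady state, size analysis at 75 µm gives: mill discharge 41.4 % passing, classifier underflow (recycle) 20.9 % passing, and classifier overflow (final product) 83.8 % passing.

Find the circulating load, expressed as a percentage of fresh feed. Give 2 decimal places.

Mass balance on the −75 µm fraction:
Fd + Rd = Ru + Fo ⇒ R/F = (o−d)/(d−u)
r = (83.8 − 41.4)/(41.4 − 20.9) = 42.4/20.5 = 2.0683
CL = 100·r = 206.83 %

CL = 206.83 %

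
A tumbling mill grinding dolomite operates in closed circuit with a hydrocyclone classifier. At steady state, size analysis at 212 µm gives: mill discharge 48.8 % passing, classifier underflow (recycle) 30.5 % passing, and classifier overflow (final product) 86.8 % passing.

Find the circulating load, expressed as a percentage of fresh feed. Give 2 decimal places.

Balance %-passing 212 µm (r = R/F):
(1+r)·d = r·u + o ⇒ r = (o−d)/(d−u)
r = (86.8 − 48.8)/(48.8 − 30.5) = 38.0/18.3 = 2.0765
CL = 100·r = 207.65 %

CL = 207.65 %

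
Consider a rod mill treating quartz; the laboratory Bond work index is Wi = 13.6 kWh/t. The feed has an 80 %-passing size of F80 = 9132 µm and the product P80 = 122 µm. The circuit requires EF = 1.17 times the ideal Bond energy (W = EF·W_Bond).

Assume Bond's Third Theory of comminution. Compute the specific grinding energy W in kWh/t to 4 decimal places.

W = 12.7409 kWh/t

W = 10·Wi·[P80^(−½) − F80^(−½)]
1/√122 = 0.090536;  1/√9132 = 0.010464
W = 10·13.6·(0.090536 − 0.010464) = 10.8897 kWh/t
W_actual = 1.17 × 10.8897 = 12.7409 kWh/t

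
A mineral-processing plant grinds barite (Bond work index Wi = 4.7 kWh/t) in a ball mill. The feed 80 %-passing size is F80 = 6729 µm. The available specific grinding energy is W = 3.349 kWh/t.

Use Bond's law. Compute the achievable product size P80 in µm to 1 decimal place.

P80 = 143.6 µm

W = 10 Wi / √P80 − 10 Wi / √F80
P80^(−½) = W/(10 Wi) + F80^(−½)
  = 3.3490/(10·4.7) + 1/√6729 = 0.071255 + 0.012191 = 0.083446
P80 = (1/0.083446)² = 11.9838² = 143.61 µm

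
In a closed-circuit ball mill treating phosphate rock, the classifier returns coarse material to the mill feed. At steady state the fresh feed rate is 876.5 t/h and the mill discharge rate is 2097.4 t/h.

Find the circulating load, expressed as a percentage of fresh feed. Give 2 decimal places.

Steady state: M = F + R.
R = M − F = 2097.4 − 876.5 = 1220.9 t/h
CL = 100·R/F = 100·1220.9/876.5 = 139.29 %

CL = 139.29 %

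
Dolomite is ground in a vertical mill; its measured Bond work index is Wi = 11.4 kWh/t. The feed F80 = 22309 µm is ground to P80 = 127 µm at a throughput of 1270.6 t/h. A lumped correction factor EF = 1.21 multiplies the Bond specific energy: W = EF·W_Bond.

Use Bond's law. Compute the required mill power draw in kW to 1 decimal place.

P = 14379.0 kW

W = 10·Wi·(P80^(-½) − F80^(-½))
W = 10·11.4·(1/√127 − 1/√22309) = 10·11.4·(0.082041) = 9.3526 kWh/t
W_actual = 1.21 × 9.3526 = 11.3167 kWh/t
P_mill = W·ṁ = 11.3167·1270.6 = 14379.0 kW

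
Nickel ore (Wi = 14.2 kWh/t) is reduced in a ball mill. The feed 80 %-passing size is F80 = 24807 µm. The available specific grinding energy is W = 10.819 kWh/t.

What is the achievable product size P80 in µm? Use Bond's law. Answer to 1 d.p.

P80 = 146.8 µm

W_Bond = 10·Wi·(1/√P₈₀ − 1/√F₈₀)
P80^-0.5 = F80^-0.5 + W/(10 Wi)
  = 10.8190/(10·14.2) + 1/√24807 = 0.076190 + 0.006349 = 0.082539
P80 = (1/0.082539)² = 12.1154² = 146.78 µm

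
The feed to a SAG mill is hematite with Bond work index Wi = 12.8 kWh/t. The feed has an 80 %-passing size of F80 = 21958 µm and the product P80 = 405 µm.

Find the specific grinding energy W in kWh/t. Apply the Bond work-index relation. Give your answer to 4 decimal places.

W = 10·Wi·(P80^(-½) − F80^(-½))
1/√405 = 0.049690;  1/√21958 = 0.006748
W = 10·12.8·(0.049690 − 0.006748) = 5.4966 kWh/t

W = 5.4966 kWh/t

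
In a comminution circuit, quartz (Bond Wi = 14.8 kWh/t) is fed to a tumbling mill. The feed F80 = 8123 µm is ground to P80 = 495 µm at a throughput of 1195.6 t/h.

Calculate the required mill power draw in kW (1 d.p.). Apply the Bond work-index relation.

W = 10·Wi·(P80^(-½) − F80^(-½))
W = 10·14.8·(1/√495 − 1/√8123) = 10·14.8·(0.033851) = 5.0100 kWh/t
Power = W × throughput = 5.0100 kWh/t × 1195.6 t/h = 5989.9 kW

P = 5989.9 kW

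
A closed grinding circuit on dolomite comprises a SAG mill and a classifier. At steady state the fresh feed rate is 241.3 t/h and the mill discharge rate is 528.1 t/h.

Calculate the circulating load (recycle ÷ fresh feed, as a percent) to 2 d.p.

M = F + R at steady state, so:
R = M − F = 528.1 − 241.3 = 286.8 t/h
CL = 100·R/F = 100·286.8/241.3 = 118.86 %

CL = 118.86 %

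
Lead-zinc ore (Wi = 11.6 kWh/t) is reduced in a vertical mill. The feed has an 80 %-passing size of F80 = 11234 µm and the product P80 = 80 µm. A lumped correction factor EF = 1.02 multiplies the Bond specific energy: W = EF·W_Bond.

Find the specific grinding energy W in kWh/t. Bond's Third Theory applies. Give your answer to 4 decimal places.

Bond: W = 10·Wi·(1/√P80 − 1/√F80)
1/√80 = 0.111803;  1/√11234 = 0.009435
W = 10·11.6·(0.111803 − 0.009435) = 11.8748 kWh/t
Corrected W = EF·W_Bond = 1.02·11.8748 = 12.1123 kWh/t

W = 12.1123 kWh/t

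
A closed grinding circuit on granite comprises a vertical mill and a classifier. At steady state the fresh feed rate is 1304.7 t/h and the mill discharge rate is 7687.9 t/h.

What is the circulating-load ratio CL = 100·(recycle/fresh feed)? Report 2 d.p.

M = F + R at steady state, so:
R = M − F = 7687.9 − 1304.7 = 6383.2 t/h
CL = 100·R/F = 100·6383.2/1304.7 = 489.25 %

CL = 489.25 %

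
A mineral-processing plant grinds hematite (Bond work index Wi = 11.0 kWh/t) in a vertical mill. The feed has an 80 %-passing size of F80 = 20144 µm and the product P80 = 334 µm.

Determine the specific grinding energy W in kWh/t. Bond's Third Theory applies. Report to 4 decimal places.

W_Bond = 10·Wi·(1/√P₈₀ − 1/√F₈₀)
1/√334 = 0.054718;  1/√20144 = 0.007046
W = 10·11.0·(0.054718 − 0.007046) = 5.2439 kWh/t

W = 5.2439 kWh/t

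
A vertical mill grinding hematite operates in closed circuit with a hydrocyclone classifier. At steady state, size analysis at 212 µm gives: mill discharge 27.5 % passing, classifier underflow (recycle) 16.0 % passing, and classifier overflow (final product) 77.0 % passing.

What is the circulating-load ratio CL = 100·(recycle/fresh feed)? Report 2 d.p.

Classifier node, passing 212 µm:
d + r·d = r·u + o → r(d−u) = o−d
r = (77.0 − 27.5)/(27.5 − 16.0) = 49.5/11.5 = 4.3043
CL = 100·r = 430.43 %

CL = 430.43 %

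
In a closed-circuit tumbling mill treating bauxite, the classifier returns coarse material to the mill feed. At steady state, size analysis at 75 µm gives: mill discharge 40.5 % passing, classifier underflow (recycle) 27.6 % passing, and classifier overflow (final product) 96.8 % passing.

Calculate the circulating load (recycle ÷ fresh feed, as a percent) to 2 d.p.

CL = 436.43 %

Mass balance on the −75 µm fraction:
d + r·d = r·u + o → r(d−u) = o−d
r = (96.8 − 40.5)/(40.5 − 27.6) = 56.3/12.9 = 4.3643
CL = 100·r = 436.43 %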